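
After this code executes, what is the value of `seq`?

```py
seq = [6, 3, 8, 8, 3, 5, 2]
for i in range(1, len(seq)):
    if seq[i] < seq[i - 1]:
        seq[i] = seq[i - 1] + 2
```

i=1: 3<6, seq[1] = 6+2 = 8 → [6, 8, 8, 8, 3, 5, 2]
i=2: 8>=8, unchanged → [6, 8, 8, 8, 3, 5, 2]
i=3: 8>=8, unchanged → [6, 8, 8, 8, 3, 5, 2]
i=4: 3<8, seq[4] = 8+2 = 10 → [6, 8, 8, 8, 10, 5, 2]
i=5: 5<10, seq[5] = 10+2 = 12 → [6, 8, 8, 8, 10, 12, 2]
i=6: 2<12, seq[6] = 12+2 = 14 → [6, 8, 8, 8, 10, 12, 14]

[6, 8, 8, 8, 10, 12, 14]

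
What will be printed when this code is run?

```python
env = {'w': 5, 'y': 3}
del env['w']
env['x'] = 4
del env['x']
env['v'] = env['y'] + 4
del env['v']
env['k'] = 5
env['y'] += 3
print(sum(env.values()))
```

del 'w' → {'y': 3}
env['x'] = 4 → {'y': 3, 'x': 4}
del 'x' → {'y': 3}
env['v'] = env['y']+4 = 7 → {'y': 3, 'v': 7}
del 'v' → {'y': 3}
env['k'] = 5 → {'y': 3, 'k': 5}
env['y'] = 3+3 = 6 → {'y': 6, 'k': 5}
sum of values = 11

11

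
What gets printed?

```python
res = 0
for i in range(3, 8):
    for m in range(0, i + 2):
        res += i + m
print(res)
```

295

i=3,m=0: res = 0+3 = 3
i=3,m=1: res = 3+4 = 7
i=3,m=2: res = 7+5 = 12
i=3,m=3: res = 12+6 = 18
i=3,m=4: res = 18+7 = 25
i=4,m=0: res = 25+4 = 29
i=4,m=1: res = 29+5 = 34
i=4,m=2: res = 34+6 = 40
i=4,m=3: res = 40+7 = 47
i=4,m=4: res = 47+8 = 55
i=4,m=5: res = 55+9 = 64
i=5,m=0: res = 64+5 = 69
i=5,m=1: res = 69+6 = 75
i=5,m=2: res = 75+7 = 82
i=5,m=3: res = 82+8 = 90
i=5,m=4: res = 90+9 = 99
i=5,m=5: res = 99+10 = 109
i=5,m=6: res = 109+11 = 120
i=6,m=0: res = 120+6 = 126
i=6,m=1: res = 126+7 = 133
i=6,m=2: res = 133+8 = 141
i=6,m=3: res = 141+9 = 150
i=6,m=4: res = 150+10 = 160
i=6,m=5: res = 160+11 = 171
i=6,m=6: res = 171+12 = 183
i=6,m=7: res = 183+13 = 196
i=7,m=0: res = 196+7 = 203
i=7,m=1: res = 203+8 = 211
i=7,m=2: res = 211+9 = 220
i=7,m=3: res = 220+10 = 230
i=7,m=4: res = 230+11 = 241
i=7,m=5: res = 241+12 = 253
i=7,m=6: res = 253+13 = 266
i=7,m=7: res = 266+14 = 280
i=7,m=8: res = 280+15 = 295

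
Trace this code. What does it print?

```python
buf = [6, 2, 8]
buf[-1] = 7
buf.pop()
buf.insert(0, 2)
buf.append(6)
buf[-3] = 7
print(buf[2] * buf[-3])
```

buf[-1] = 7 → [6, 2, 7]
pop() removes 7 → [6, 2]
insert 2 at 0 → [2, 6, 2]
append 6 → [2, 6, 2, 6]
buf[-3] = 7 → [2, 7, 2, 6]
buf[2]*buf[-3] = 2*7 = 14

14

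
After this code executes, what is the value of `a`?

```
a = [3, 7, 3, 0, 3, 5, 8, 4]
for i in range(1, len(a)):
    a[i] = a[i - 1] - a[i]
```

i=1: a[1] = 3-7 = -4 → [3, -4, 3, 0, 3, 5, 8, 4]
i=2: a[2] = (-4)-3 = -7 → [3, -4, -7, 0, 3, 5, 8, 4]
i=3: a[3] = (-7)-0 = -7 → [3, -4, -7, -7, 3, 5, 8, 4]
i=4: a[4] = (-7)-3 = -10 → [3, -4, -7, -7, -10, 5, 8, 4]
i=5: a[5] = (-10)-5 = -15 → [3, -4, -7, -7, -10, -15, 8, 4]
i=6: a[6] = (-15)-8 = -23 → [3, -4, -7, -7, -10, -15, -23, 4]
i=7: a[7] = (-23)-4 = -27 → [3, -4, -7, -7, -10, -15, -23, -27]

[3, -4, -7, -7, -10, -15, -23, -27]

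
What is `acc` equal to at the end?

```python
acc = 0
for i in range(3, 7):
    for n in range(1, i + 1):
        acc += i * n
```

i=3,n=1: acc = 0+3 = 3
i=3,n=2: acc = 3+6 = 9
i=3,n=3: acc = 9+9 = 18
i=4,n=1: acc = 18+4 = 22
i=4,n=2: acc = 22+8 = 30
i=4,n=3: acc = 30+12 = 42
i=4,n=4: acc = 42+16 = 58
i=5,n=1: acc = 58+5 = 63
i=5,n=2: acc = 63+10 = 73
i=5,n=3: acc = 73+15 = 88
i=5,n=4: acc = 88+20 = 108
i=5,n=5: acc = 108+25 = 133
i=6,n=1: acc = 133+6 = 139
i=6,n=2: acc = 139+12 = 151
i=6,n=3: acc = 151+18 = 169
i=6,n=4: acc = 169+24 = 193
i=6,n=5: acc = 193+30 = 223
i=6,n=6: acc = 223+36 = 259

259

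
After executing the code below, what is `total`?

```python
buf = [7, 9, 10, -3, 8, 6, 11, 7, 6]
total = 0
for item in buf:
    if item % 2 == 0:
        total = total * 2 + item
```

item=7: not even
item=9: not even
item=10: even, total = 0*2+10 = 10
item=-3: not even
item=8: even, total = 10*2+8 = 28
item=6: even, total = 28*2+6 = 62
item=11: not even
item=7: not even
item=6: even, total = 62*2+6 = 130

130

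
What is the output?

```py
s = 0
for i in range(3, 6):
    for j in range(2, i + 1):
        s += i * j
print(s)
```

121

i=3,j=2: s = 0+6 = 6
i=3,j=3: s = 6+9 = 15
i=4,j=2: s = 15+8 = 23
i=4,j=3: s = 23+12 = 35
i=4,j=4: s = 35+16 = 51
i=5,j=2: s = 51+10 = 61
i=5,j=3: s = 61+15 = 76
i=5,j=4: s = 76+20 = 96
i=5,j=5: s = 96+25 = 121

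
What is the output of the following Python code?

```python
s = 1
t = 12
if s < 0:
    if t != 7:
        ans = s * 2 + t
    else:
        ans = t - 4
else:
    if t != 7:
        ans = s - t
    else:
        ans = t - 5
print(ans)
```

-11

s=1, t=12
s < 0 is False; t != 7 is True
→ ans = s - t = -11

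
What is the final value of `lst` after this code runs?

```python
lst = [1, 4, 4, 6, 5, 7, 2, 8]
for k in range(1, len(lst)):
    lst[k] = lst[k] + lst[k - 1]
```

k=1: lst[1] = 4+1 = 5 → [1, 5, 4, 6, 5, 7, 2, 8]
k=2: lst[2] = 4+5 = 9 → [1, 5, 9, 6, 5, 7, 2, 8]
k=3: lst[3] = 6+9 = 15 → [1, 5, 9, 15, 5, 7, 2, 8]
k=4: lst[4] = 5+15 = 20 → [1, 5, 9, 15, 20, 7, 2, 8]
k=5: lst[5] = 7+20 = 27 → [1, 5, 9, 15, 20, 27, 2, 8]
k=6: lst[6] = 2+27 = 29 → [1, 5, 9, 15, 20, 27, 29, 8]
k=7: lst[7] = 8+29 = 37 → [1, 5, 9, 15, 20, 27, 29, 37]

[1, 5, 9, 15, 20, 27, 29, 37]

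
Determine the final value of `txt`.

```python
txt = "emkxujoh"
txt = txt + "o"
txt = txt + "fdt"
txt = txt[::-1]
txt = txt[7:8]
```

+ 'o' → 'emkxujoho'
+ 'fdt' → 'emkxujohofdt'
reverse → 'tdfohojuxkme'
slice [7:8] → 'u'

'u'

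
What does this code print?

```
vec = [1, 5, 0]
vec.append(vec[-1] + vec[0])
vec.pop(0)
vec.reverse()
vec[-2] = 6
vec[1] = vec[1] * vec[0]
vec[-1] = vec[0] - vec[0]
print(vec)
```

append vec[-1]+vec[0] = 0+1 = 1 → [1, 5, 0, 1]
pop(0) removes 1 → [5, 0, 1]
reverse → [1, 0, 5]
vec[-2] = 6 → [1, 6, 5]
vec[1] = vec[1]*vec[0] = 6*1 = 6 → [1, 6, 5]
vec[-1] = vec[0]-vec[0] = 1-1 = 0 → [1, 6, 0]

[1, 6, 0]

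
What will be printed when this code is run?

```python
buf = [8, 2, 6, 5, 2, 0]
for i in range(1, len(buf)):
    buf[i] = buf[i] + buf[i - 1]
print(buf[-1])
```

23

i=1: buf[1] = 2+8 = 10 → [8, 10, 6, 5, 2, 0]
i=2: buf[2] = 6+10 = 16 → [8, 10, 16, 5, 2, 0]
i=3: buf[3] = 5+16 = 21 → [8, 10, 16, 21, 2, 0]
i=4: buf[4] = 2+21 = 23 → [8, 10, 16, 21, 23, 0]
i=5: buf[5] = 0+23 = 23 → [8, 10, 16, 21, 23, 23]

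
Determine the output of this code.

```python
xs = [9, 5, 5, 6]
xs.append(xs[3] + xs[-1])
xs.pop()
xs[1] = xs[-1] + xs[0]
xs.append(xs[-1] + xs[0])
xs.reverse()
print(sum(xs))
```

50

append xs[3]+xs[-1] = 6+6 = 12 → [9, 5, 5, 6, 12]
pop() removes 12 → [9, 5, 5, 6]
xs[1] = xs[-1]+xs[0] = 6+9 = 15 → [9, 15, 5, 6]
append xs[-1]+xs[0] = 6+9 = 15 → [9, 15, 5, 6, 15]
reverse → [15, 6, 5, 15, 9]
sum = 50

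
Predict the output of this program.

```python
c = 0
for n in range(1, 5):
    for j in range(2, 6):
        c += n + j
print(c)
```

n=1,j=2: c = 0+3 = 3
n=1,j=3: c = 3+4 = 7
n=1,j=4: c = 7+5 = 12
n=1,j=5: c = 12+6 = 18
n=2,j=2: c = 18+4 = 22
n=2,j=3: c = 22+5 = 27
n=2,j=4: c = 27+6 = 33
n=2,j=5: c = 33+7 = 40
n=3,j=2: c = 40+5 = 45
n=3,j=3: c = 45+6 = 51
n=3,j=4: c = 51+7 = 58
n=3,j=5: c = 58+8 = 66
n=4,j=2: c = 66+6 = 72
n=4,j=3: c = 72+7 = 79
n=4,j=4: c = 79+8 = 87
n=4,j=5: c = 87+9 = 96

96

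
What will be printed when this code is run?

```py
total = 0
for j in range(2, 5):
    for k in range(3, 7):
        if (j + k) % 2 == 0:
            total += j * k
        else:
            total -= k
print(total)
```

j=2,k=3: odd sum, total = 0-3 = -3
j=2,k=4: even sum, total = (-3)+8 = 5
j=2,k=5: odd sum, total = 5-5 = 0
j=2,k=6: even sum, total = 0+12 = 12
j=3,k=3: even sum, total = 12+9 = 21
j=3,k=4: odd sum, total = 21-4 = 17
j=3,k=5: even sum, total = 17+15 = 32
j=3,k=6: odd sum, total = 32-6 = 26
j=4,k=3: odd sum, total = 26-3 = 23
j=4,k=4: even sum, total = 23+16 = 39
j=4,k=5: odd sum, total = 39-5 = 34
j=4,k=6: even sum, total = 34+24 = 58

58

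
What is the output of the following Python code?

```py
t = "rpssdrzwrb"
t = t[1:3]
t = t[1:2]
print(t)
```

slice [1:3] → 'ps'
slice [1:2] → 's'

s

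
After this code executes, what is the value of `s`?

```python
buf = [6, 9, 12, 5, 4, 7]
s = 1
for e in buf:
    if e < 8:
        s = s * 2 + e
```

99

e=6: <8, s = 1*2+6 = 8
e=9: not <8
e=12: not <8
e=5: <8, s = 8*2+5 = 21
e=4: <8, s = 21*2+4 = 46
e=7: <8, s = 46*2+7 = 99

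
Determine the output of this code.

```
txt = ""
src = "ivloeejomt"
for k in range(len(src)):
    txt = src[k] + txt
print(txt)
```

tmojeeolvi

k=0: prepend 'i' → 'i'
k=1: prepend 'v' → 'vi'
k=2: prepend 'l' → 'lvi'
k=3: prepend 'o' → 'olvi'
k=4: prepend 'e' → 'eolvi'
k=5: prepend 'e' → 'eeolvi'
k=6: prepend 'j' → 'jeeolvi'
k=7: prepend 'o' → 'ojeeolvi'
k=8: prepend 'm' → 'mojeeolvi'
k=9: prepend 't' → 'tmojeeolvi'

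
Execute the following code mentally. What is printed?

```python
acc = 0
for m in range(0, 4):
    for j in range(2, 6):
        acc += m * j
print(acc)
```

84

m=0,j=2: acc = 0+0 = 0
m=0,j=3: acc = 0+0 = 0
m=0,j=4: acc = 0+0 = 0
m=0,j=5: acc = 0+0 = 0
m=1,j=2: acc = 0+2 = 2
m=1,j=3: acc = 2+3 = 5
m=1,j=4: acc = 5+4 = 9
m=1,j=5: acc = 9+5 = 14
m=2,j=2: acc = 14+4 = 18
m=2,j=3: acc = 18+6 = 24
m=2,j=4: acc = 24+8 = 32
m=2,j=5: acc = 32+10 = 42
m=3,j=2: acc = 42+6 = 48
m=3,j=3: acc = 48+9 = 57
m=3,j=4: acc = 57+12 = 69
m=3,j=5: acc = 69+15 = 84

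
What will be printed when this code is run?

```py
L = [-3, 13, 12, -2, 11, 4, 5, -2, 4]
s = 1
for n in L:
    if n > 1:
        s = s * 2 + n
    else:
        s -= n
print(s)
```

n=-3: not >1, s = 1-(-3) = 4
n=13: >1, s = 4*2+13 = 21
n=12: >1, s = 21*2+12 = 54
n=-2: not >1, s = 54-(-2) = 56
n=11: >1, s = 56*2+11 = 123
n=4: >1, s = 123*2+4 = 250
n=5: >1, s = 250*2+5 = 505
n=-2: not >1, s = 505-(-2) = 507
n=4: >1, s = 507*2+4 = 1018

1018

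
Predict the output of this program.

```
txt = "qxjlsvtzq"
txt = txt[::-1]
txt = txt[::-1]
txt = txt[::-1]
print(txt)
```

qztvsljxq

reverse → 'qztvsljxq'
reverse → 'qxjlsvtzq'
reverse → 'qztvsljxq'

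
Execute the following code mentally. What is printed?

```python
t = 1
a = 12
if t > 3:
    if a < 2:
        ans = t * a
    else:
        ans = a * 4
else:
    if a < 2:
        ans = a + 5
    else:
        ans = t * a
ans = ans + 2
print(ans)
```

14

t=1, a=12
t > 3 is False; a < 2 is False
→ ans = t * a = 12
ans = 12+2 = 14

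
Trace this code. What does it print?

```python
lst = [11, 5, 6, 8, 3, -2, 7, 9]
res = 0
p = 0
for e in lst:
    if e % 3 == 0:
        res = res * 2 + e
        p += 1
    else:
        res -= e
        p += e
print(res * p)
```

e=11: not %3==0, res = 0-11 = -11; p=11
e=5: not %3==0, res = (-11)-5 = -16; p=16
e=6: %3==0, res = (-16)*2+6 = -26; p=17
e=8: not %3==0, res = (-26)-8 = -34; p=25
e=3: %3==0, res = (-34)*2+3 = -65; p=26
e=-2: not %3==0, res = (-65)-(-2) = -63; p=24
e=7: not %3==0, res = (-63)-7 = -70; p=31
e=9: %3==0, res = (-70)*2+9 = -131; p=32
res*p = (-131)*32 = -4192

-4192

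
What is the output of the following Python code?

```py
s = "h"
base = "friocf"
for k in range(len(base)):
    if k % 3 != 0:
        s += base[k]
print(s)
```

hricf

k=0: skip
k=1: add 'r' → 'hr'
k=2: add 'i' → 'hri'
k=3: skip
k=4: add 'c' → 'hric'
k=5: add 'f' → 'hricf'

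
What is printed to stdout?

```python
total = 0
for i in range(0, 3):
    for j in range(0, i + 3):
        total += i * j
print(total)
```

i=0,j=0: total = 0+0 = 0
i=0,j=1: total = 0+0 = 0
i=0,j=2: total = 0+0 = 0
i=1,j=0: total = 0+0 = 0
i=1,j=1: total = 0+1 = 1
i=1,j=2: total = 1+2 = 3
i=1,j=3: total = 3+3 = 6
i=2,j=0: total = 6+0 = 6
i=2,j=1: total = 6+2 = 8
i=2,j=2: total = 8+4 = 12
i=2,j=3: total = 12+6 = 18
i=2,j=4: total = 18+8 = 26

26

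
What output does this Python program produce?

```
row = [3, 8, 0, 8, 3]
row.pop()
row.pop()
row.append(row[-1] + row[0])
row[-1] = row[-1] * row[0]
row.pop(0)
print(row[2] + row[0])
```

17

pop() removes 3 → [3, 8, 0, 8]
pop() removes 8 → [3, 8, 0]
append row[-1]+row[0] = 0+3 = 3 → [3, 8, 0, 3]
row[-1] = row[-1]*row[0] = 3*3 = 9 → [3, 8, 0, 9]
pop(0) removes 3 → [8, 0, 9]
row[2]+row[0] = 9+8 = 17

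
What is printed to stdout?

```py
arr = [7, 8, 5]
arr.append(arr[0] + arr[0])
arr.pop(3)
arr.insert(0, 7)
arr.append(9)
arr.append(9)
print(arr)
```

append arr[0]+arr[0] = 7+7 = 14 → [7, 8, 5, 14]
pop(3) removes 14 → [7, 8, 5]
insert 7 at 0 → [7, 7, 8, 5]
append 9 → [7, 7, 8, 5, 9]
append 9 → [7, 7, 8, 5, 9, 9]

[7, 7, 8, 5, 9, 9]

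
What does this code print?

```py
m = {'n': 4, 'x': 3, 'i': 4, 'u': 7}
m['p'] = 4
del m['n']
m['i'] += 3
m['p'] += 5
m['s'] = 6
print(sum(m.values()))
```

32

m['p'] = 4 → {'n': 4, 'x': 3, 'i': 4, 'u': 7, 'p': 4}
del 'n' → {'x': 3, 'i': 4, 'u': 7, 'p': 4}
m['i'] = 4+3 = 7 → {'x': 3, 'i': 7, 'u': 7, 'p': 4}
m['p'] = 4+5 = 9 → {'x': 3, 'i': 7, 'u': 7, 'p': 9}
m['s'] = 6 → {'x': 3, 'i': 7, 'u': 7, 'p': 9, 's': 6}
sum of values = 32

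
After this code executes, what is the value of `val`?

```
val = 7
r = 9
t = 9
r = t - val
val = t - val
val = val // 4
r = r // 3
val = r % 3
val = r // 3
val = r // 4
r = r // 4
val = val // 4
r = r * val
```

r = 9-7 = 2
val = 9-7 = 2
val = 2//4 = 0
r = 2//3 = 0
val = 0%3 = 0
val = 0//3 = 0
val = 0//4 = 0
r = 0//4 = 0
val = 0//4 = 0
r = 0*0 = 0

0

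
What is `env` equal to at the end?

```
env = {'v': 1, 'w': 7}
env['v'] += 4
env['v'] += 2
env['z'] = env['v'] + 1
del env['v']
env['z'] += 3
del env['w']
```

{'z': 11}

env['v'] = 1+4 = 5 → {'v': 5, 'w': 7}
env['v'] = 5+2 = 7 → {'v': 7, 'w': 7}
env['z'] = env['v']+1 = 8 → {'v': 7, 'w': 7, 'z': 8}
del 'v' → {'w': 7, 'z': 8}
env['z'] = 8+3 = 11 → {'w': 7, 'z': 11}
del 'w' → {'z': 11}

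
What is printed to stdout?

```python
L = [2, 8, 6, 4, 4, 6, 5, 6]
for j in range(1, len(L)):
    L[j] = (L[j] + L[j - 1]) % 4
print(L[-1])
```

j=1: L[1] = (8+2)%4 = 2 → [2, 2, 6, 4, 4, 6, 5, 6]
j=2: L[2] = (6+2)%4 = 0 → [2, 2, 0, 4, 4, 6, 5, 6]
j=3: L[3] = (4+0)%4 = 0 → [2, 2, 0, 0, 4, 6, 5, 6]
j=4: L[4] = (4+0)%4 = 0 → [2, 2, 0, 0, 0, 6, 5, 6]
j=5: L[5] = (6+0)%4 = 2 → [2, 2, 0, 0, 0, 2, 5, 6]
j=6: L[6] = (5+2)%4 = 3 → [2, 2, 0, 0, 0, 2, 3, 6]
j=7: L[7] = (6+3)%4 = 1 → [2, 2, 0, 0, 0, 2, 3, 1]

1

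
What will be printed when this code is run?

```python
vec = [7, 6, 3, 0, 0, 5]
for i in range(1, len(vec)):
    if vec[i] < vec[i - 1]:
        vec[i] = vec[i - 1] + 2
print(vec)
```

i=1: 6<7, vec[1] = 7+2 = 9 → [7, 9, 3, 0, 0, 5]
i=2: 3<9, vec[2] = 9+2 = 11 → [7, 9, 11, 0, 0, 5]
i=3: 0<11, vec[3] = 11+2 = 13 → [7, 9, 11, 13, 0, 5]
i=4: 0<13, vec[4] = 13+2 = 15 → [7, 9, 11, 13, 15, 5]
i=5: 5<15, vec[5] = 15+2 = 17 → [7, 9, 11, 13, 15, 17]

[7, 9, 11, 13, 15, 17]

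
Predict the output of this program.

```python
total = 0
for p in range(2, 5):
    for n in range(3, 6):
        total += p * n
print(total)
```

p=2,n=3: total = 0+6 = 6
p=2,n=4: total = 6+8 = 14
p=2,n=5: total = 14+10 = 24
p=3,n=3: total = 24+9 = 33
p=3,n=4: total = 33+12 = 45
p=3,n=5: total = 45+15 = 60
p=4,n=3: total = 60+12 = 72
p=4,n=4: total = 72+16 = 88
p=4,n=5: total = 88+20 = 108

108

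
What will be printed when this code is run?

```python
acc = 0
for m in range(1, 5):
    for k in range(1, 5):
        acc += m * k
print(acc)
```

m=1,k=1: acc = 0+1 = 1
m=1,k=2: acc = 1+2 = 3
m=1,k=3: acc = 3+3 = 6
m=1,k=4: acc = 6+4 = 10
m=2,k=1: acc = 10+2 = 12
m=2,k=2: acc = 12+4 = 16
m=2,k=3: acc = 16+6 = 22
m=2,k=4: acc = 22+8 = 30
m=3,k=1: acc = 30+3 = 33
m=3,k=2: acc = 33+6 = 39
m=3,k=3: acc = 39+9 = 48
m=3,k=4: acc = 48+12 = 60
m=4,k=1: acc = 60+4 = 64
m=4,k=2: acc = 64+8 = 72
m=4,k=3: acc = 72+12 = 84
m=4,k=4: acc = 84+16 = 100

100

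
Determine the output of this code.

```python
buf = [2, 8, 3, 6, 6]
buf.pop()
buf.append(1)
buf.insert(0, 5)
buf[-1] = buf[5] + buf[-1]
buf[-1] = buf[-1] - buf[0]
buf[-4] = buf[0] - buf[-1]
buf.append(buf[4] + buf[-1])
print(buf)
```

pop() removes 6 → [2, 8, 3, 6]
append 1 → [2, 8, 3, 6, 1]
insert 5 at 0 → [5, 2, 8, 3, 6, 1]
buf[-1] = buf[5]+buf[-1] = 1+1 = 2 → [5, 2, 8, 3, 6, 2]
buf[-1] = buf[-1]-buf[0] = 2-5 = -3 → [5, 2, 8, 3, 6, -3]
buf[-4] = buf[0]-buf[-1] = 5-(-3) = 8 → [5, 2, 8, 3, 6, -3]
append buf[4]+buf[-1] = 6+(-3) = 3 → [5, 2, 8, 3, 6, -3, 3]

[5, 2, 8, 3, 6, -3, 3]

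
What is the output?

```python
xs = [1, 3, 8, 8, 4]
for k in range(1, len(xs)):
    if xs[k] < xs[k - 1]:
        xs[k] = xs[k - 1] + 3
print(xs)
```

k=1: 3>=1, unchanged → [1, 3, 8, 8, 4]
k=2: 8>=3, unchanged → [1, 3, 8, 8, 4]
k=3: 8>=8, unchanged → [1, 3, 8, 8, 4]
k=4: 4<8, xs[4] = 8+3 = 11 → [1, 3, 8, 8, 11]

[1, 3, 8, 8, 11]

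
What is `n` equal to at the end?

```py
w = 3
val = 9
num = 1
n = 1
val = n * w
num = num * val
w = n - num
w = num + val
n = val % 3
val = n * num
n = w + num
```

val = 1*3 = 3
num = 1*3 = 3
w = 1-3 = -2
w = 3+3 = 6
n = 3%3 = 0
val = 0*3 = 0
n = 6+3 = 9

9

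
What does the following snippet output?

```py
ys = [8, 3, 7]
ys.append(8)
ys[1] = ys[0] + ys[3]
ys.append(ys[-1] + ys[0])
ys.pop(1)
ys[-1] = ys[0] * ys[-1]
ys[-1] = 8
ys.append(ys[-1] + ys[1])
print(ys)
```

[8, 7, 8, 8, 15]

append 8 → [8, 3, 7, 8]
ys[1] = ys[0]+ys[3] = 8+8 = 16 → [8, 16, 7, 8]
append ys[-1]+ys[0] = 8+8 = 16 → [8, 16, 7, 8, 16]
pop(1) removes 16 → [8, 7, 8, 16]
ys[-1] = ys[0]*ys[-1] = 8*16 = 128 → [8, 7, 8, 128]
ys[-1] = 8 → [8, 7, 8, 8]
append ys[-1]+ys[1] = 8+7 = 15 → [8, 7, 8, 8, 15]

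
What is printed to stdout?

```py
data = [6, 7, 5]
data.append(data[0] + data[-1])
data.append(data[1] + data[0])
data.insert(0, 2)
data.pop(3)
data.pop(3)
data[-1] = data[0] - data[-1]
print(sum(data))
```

append data[0]+data[-1] = 6+5 = 11 → [6, 7, 5, 11]
append data[1]+data[0] = 7+6 = 13 → [6, 7, 5, 11, 13]
insert 2 at 0 → [2, 6, 7, 5, 11, 13]
pop(3) removes 5 → [2, 6, 7, 11, 13]
pop(3) removes 11 → [2, 6, 7, 13]
data[-1] = data[0]-data[-1] = 2-13 = -11 → [2, 6, 7, -11]
sum = 4

4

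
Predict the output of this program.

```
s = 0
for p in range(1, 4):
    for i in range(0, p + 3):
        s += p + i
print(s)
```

63

p=1,i=0: s = 0+1 = 1
p=1,i=1: s = 1+2 = 3
p=1,i=2: s = 3+3 = 6
p=1,i=3: s = 6+4 = 10
p=2,i=0: s = 10+2 = 12
p=2,i=1: s = 12+3 = 15
p=2,i=2: s = 15+4 = 19
p=2,i=3: s = 19+5 = 24
p=2,i=4: s = 24+6 = 30
p=3,i=0: s = 30+3 = 33
p=3,i=1: s = 33+4 = 37
p=3,i=2: s = 37+5 = 42
p=3,i=3: s = 42+6 = 48
p=3,i=4: s = 48+7 = 55
p=3,i=5: s = 55+8 = 63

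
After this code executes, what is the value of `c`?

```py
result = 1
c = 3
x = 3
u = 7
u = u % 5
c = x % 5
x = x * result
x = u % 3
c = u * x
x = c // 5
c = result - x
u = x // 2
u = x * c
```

u = 7%5 = 2
c = 3%5 = 3
x = 3*1 = 3
x = 2%3 = 2
c = 2*2 = 4
x = 4//5 = 0
c = 1-0 = 1
u = 0//2 = 0
u = 0*1 = 0

1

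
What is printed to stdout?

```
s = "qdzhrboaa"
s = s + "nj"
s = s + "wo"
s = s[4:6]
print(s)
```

+ 'nj' → 'qdzhrboaanj'
+ 'wo' → 'qdzhrboaanjwo'
slice [4:6] → 'rb'

rb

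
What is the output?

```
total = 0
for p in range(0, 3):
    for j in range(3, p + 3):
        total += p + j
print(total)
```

15

p=1,j=3: total = 0+4 = 4
p=2,j=3: total = 4+5 = 9
p=2,j=4: total = 9+6 = 15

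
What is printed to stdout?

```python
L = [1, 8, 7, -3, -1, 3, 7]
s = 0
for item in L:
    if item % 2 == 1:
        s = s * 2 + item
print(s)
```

item=1: odd, s = 0*2+1 = 1
item=8: not odd
item=7: odd, s = 1*2+7 = 9
item=-3: odd, s = 9*2+(-3) = 15
item=-1: odd, s = 15*2+(-1) = 29
item=3: odd, s = 29*2+3 = 61
item=7: odd, s = 61*2+7 = 129

129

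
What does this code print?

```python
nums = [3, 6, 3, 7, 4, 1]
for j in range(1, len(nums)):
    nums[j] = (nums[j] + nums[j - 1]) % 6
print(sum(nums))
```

12

j=1: nums[1] = (6+3)%6 = 3 → [3, 3, 3, 7, 4, 1]
j=2: nums[2] = (3+3)%6 = 0 → [3, 3, 0, 7, 4, 1]
j=3: nums[3] = (7+0)%6 = 1 → [3, 3, 0, 1, 4, 1]
j=4: nums[4] = (4+1)%6 = 5 → [3, 3, 0, 1, 5, 1]
j=5: nums[5] = (1+5)%6 = 0 → [3, 3, 0, 1, 5, 0]
sum = 12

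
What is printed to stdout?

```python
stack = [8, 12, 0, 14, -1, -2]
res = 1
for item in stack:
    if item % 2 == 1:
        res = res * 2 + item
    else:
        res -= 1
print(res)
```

item=8: not odd, res = 1-1 = 0
item=12: not odd, res = 0-1 = -1
item=0: not odd, res = (-1)-1 = -2
item=14: not odd, res = (-2)-1 = -3
item=-1: odd, res = (-3)*2+(-1) = -7
item=-2: not odd, res = (-7)-1 = -8

-8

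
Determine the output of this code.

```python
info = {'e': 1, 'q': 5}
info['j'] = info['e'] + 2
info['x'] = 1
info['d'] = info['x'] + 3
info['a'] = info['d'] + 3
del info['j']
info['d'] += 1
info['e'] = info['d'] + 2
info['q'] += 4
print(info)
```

info['j'] = info['e']+2 = 3 → {'e': 1, 'q': 5, 'j': 3}
info['x'] = 1 → {'e': 1, 'q': 5, 'j': 3, 'x': 1}
info['d'] = info['x']+3 = 4 → {'e': 1, 'q': 5, 'j': 3, 'x': 1, 'd': 4}
info['a'] = info['d']+3 = 7 → {'e': 1, 'q': 5, 'j': 3, 'x': 1, 'd': 4, 'a': 7}
del 'j' → {'e': 1, 'q': 5, 'x': 1, 'd': 4, 'a': 7}
info['d'] = 4+1 = 5 → {'e': 1, 'q': 5, 'x': 1, 'd': 5, 'a': 7}
info['e'] = info['d']+2 = 7 → {'e': 7, 'q': 5, 'x': 1, 'd': 5, 'a': 7}
info['q'] = 5+4 = 9 → {'e': 7, 'q': 9, 'x': 1, 'd': 5, 'a': 7}

{'e': 7, 'q': 9, 'x': 1, 'd': 5, 'a': 7}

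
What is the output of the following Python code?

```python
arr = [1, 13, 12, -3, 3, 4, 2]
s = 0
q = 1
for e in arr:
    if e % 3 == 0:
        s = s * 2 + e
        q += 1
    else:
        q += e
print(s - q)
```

21

e=1: not %3==0; q=2
e=13: not %3==0; q=15
e=12: %3==0, s = 0*2+12 = 12; q=16
e=-3: %3==0, s = 12*2+(-3) = 21; q=17
e=3: %3==0, s = 21*2+3 = 45; q=18
e=4: not %3==0; q=22
e=2: not %3==0; q=24
s-q = 45-24 = 21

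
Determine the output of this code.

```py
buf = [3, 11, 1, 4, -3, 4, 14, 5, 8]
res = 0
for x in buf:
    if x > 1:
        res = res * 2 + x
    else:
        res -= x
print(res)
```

730

x=3: >1, res = 0*2+3 = 3
x=11: >1, res = 3*2+11 = 17
x=1: not >1, res = 17-1 = 16
x=4: >1, res = 16*2+4 = 36
x=-3: not >1, res = 36-(-3) = 39
x=4: >1, res = 39*2+4 = 82
x=14: >1, res = 82*2+14 = 178
x=5: >1, res = 178*2+5 = 361
x=8: >1, res = 361*2+8 = 730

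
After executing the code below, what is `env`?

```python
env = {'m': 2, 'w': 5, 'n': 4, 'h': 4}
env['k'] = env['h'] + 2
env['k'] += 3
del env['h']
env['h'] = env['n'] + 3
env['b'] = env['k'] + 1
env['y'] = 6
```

env['k'] = env['h']+2 = 6 → {'m': 2, 'w': 5, 'n': 4, 'h': 4, 'k': 6}
env['k'] = 6+3 = 9 → {'m': 2, 'w': 5, 'n': 4, 'h': 4, 'k': 9}
del 'h' → {'m': 2, 'w': 5, 'n': 4, 'k': 9}
env['h'] = env['n']+3 = 7 → {'m': 2, 'w': 5, 'n': 4, 'k': 9, 'h': 7}
env['b'] = env['k']+1 = 10 → {'m': 2, 'w': 5, 'n': 4, 'k': 9, 'h': 7, 'b': 10}
env['y'] = 6 → {'m': 2, 'w': 5, 'n': 4, 'k': 9, 'h': 7, 'b': 10, 'y': 6}

{'m': 2, 'w': 5, 'n': 4, 'k': 9, 'h': 7, 'b': 10, 'y': 6}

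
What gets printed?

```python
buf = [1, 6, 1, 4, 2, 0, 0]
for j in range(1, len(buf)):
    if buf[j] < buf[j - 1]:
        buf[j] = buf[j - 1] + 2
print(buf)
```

j=1: 6>=1, unchanged → [1, 6, 1, 4, 2, 0, 0]
j=2: 1<6, buf[2] = 6+2 = 8 → [1, 6, 8, 4, 2, 0, 0]
j=3: 4<8, buf[3] = 8+2 = 10 → [1, 6, 8, 10, 2, 0, 0]
j=4: 2<10, buf[4] = 10+2 = 12 → [1, 6, 8, 10, 12, 0, 0]
j=5: 0<12, buf[5] = 12+2 = 14 → [1, 6, 8, 10, 12, 14, 0]
j=6: 0<14, buf[6] = 14+2 = 16 → [1, 6, 8, 10, 12, 14, 16]

[1, 6, 8, 10, 12, 14, 16]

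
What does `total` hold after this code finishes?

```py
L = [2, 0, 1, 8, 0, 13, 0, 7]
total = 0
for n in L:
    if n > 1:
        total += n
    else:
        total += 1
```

n=2: >1, total = 0+2 = 2
n=0: not >1, total = 2+1 = 3
n=1: not >1, total = 3+1 = 4
n=8: >1, total = 4+8 = 12
n=0: not >1, total = 12+1 = 13
n=13: >1, total = 13+13 = 26
n=0: not >1, total = 26+1 = 27
n=7: >1, total = 27+7 = 34

34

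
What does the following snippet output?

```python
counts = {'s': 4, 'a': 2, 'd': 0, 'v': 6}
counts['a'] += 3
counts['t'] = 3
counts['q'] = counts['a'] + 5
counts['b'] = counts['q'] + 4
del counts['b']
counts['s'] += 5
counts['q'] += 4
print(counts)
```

{'s': 9, 'a': 5, 'd': 0, 'v': 6, 't': 3, 'q': 14}

counts['a'] = 2+3 = 5 → {'s': 4, 'a': 5, 'd': 0, 'v': 6}
counts['t'] = 3 → {'s': 4, 'a': 5, 'd': 0, 'v': 6, 't': 3}
counts['q'] = counts['a']+5 = 10 → {'s': 4, 'a': 5, 'd': 0, 'v': 6, 't': 3, 'q': 10}
counts['b'] = counts['q']+4 = 14 → {'s': 4, 'a': 5, 'd': 0, 'v': 6, 't': 3, 'q': 10, 'b': 14}
del 'b' → {'s': 4, 'a': 5, 'd': 0, 'v': 6, 't': 3, 'q': 10}
counts['s'] = 4+5 = 9 → {'s': 9, 'a': 5, 'd': 0, 'v': 6, 't': 3, 'q': 10}
counts['q'] = 10+4 = 14 → {'s': 9, 'a': 5, 'd': 0, 'v': 6, 't': 3, 'q': 14}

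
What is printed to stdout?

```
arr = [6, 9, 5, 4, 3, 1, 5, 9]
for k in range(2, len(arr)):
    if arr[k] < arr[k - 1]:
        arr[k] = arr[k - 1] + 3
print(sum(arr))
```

132

k=2: 5<9, arr[2] = 9+3 = 12 → [6, 9, 12, 4, 3, 1, 5, 9]
k=3: 4<12, arr[3] = 12+3 = 15 → [6, 9, 12, 15, 3, 1, 5, 9]
k=4: 3<15, arr[4] = 15+3 = 18 → [6, 9, 12, 15, 18, 1, 5, 9]
k=5: 1<18, arr[5] = 18+3 = 21 → [6, 9, 12, 15, 18, 21, 5, 9]
k=6: 5<21, arr[6] = 21+3 = 24 → [6, 9, 12, 15, 18, 21, 24, 9]
k=7: 9<24, arr[7] = 24+3 = 27 → [6, 9, 12, 15, 18, 21, 24, 27]
sum = 132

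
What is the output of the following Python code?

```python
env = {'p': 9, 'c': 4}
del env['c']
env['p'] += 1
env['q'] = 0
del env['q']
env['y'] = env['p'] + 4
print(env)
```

del 'c' → {'p': 9}
env['p'] = 9+1 = 10 → {'p': 10}
env['q'] = 0 → {'p': 10, 'q': 0}
del 'q' → {'p': 10}
env['y'] = env['p']+4 = 14 → {'p': 10, 'y': 14}

{'p': 10, 'y': 14}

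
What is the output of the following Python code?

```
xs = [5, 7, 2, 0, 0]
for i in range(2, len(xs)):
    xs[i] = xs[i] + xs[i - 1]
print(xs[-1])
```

9

i=2: xs[2] = 2+7 = 9 → [5, 7, 9, 0, 0]
i=3: xs[3] = 0+9 = 9 → [5, 7, 9, 9, 0]
i=4: xs[4] = 0+9 = 9 → [5, 7, 9, 9, 9]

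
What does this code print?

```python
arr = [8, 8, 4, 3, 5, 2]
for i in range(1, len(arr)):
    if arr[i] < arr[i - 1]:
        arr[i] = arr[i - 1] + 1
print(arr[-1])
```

i=1: 8>=8, unchanged → [8, 8, 4, 3, 5, 2]
i=2: 4<8, arr[2] = 8+1 = 9 → [8, 8, 9, 3, 5, 2]
i=3: 3<9, arr[3] = 9+1 = 10 → [8, 8, 9, 10, 5, 2]
i=4: 5<10, arr[4] = 10+1 = 11 → [8, 8, 9, 10, 11, 2]
i=5: 2<11, arr[5] = 11+1 = 12 → [8, 8, 9, 10, 11, 12]

12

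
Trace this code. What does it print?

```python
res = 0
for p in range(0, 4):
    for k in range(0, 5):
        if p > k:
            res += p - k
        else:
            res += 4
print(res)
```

p=0,k=0: not 0>0, res = 0+4 = 4
p=0,k=1: not 0>1, res = 4+4 = 8
p=0,k=2: not 0>2, res = 8+4 = 12
p=0,k=3: not 0>3, res = 12+4 = 16
p=0,k=4: not 0>4, res = 16+4 = 20
p=1,k=0: 1>0, res = 20+1 = 21
p=1,k=1: not 1>1, res = 21+4 = 25
p=1,k=2: not 1>2, res = 25+4 = 29
p=1,k=3: not 1>3, res = 29+4 = 33
p=1,k=4: not 1>4, res = 33+4 = 37
p=2,k=0: 2>0, res = 37+2 = 39
p=2,k=1: 2>1, res = 39+1 = 40
p=2,k=2: not 2>2, res = 40+4 = 44
p=2,k=3: not 2>3, res = 44+4 = 48
p=2,k=4: not 2>4, res = 48+4 = 52
p=3,k=0: 3>0, res = 52+3 = 55
p=3,k=1: 3>1, res = 55+2 = 57
p=3,k=2: 3>2, res = 57+1 = 58
p=3,k=3: not 3>3, res = 58+4 = 62
p=3,k=4: not 3>4, res = 62+4 = 66

66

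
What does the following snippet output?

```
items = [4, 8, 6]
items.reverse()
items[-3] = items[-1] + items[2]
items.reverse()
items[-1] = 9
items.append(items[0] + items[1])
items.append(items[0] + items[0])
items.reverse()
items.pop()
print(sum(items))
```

37

reverse → [6, 8, 4]
items[-3] = items[-1]+items[2] = 4+4 = 8 → [8, 8, 4]
reverse → [4, 8, 8]
items[-1] = 9 → [4, 8, 9]
append items[0]+items[1] = 4+8 = 12 → [4, 8, 9, 12]
append items[0]+items[0] = 4+4 = 8 → [4, 8, 9, 12, 8]
reverse → [8, 12, 9, 8, 4]
pop() removes 4 → [8, 12, 9, 8]
sum = 37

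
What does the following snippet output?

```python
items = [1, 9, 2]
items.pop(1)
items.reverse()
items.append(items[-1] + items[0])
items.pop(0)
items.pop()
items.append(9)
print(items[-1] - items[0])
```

8

pop(1) removes 9 → [1, 2]
reverse → [2, 1]
append items[-1]+items[0] = 1+2 = 3 → [2, 1, 3]
pop(0) removes 2 → [1, 3]
pop() removes 3 → [1]
append 9 → [1, 9]
items[-1]-items[0] = 9-1 = 8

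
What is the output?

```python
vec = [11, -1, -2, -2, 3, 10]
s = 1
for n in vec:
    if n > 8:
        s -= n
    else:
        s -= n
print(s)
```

n=11: >8, s = 1-11 = -10
n=-1: not >8, s = (-10)-(-1) = -9
n=-2: not >8, s = (-9)-(-2) = -7
n=-2: not >8, s = (-7)-(-2) = -5
n=3: not >8, s = (-5)-3 = -8
n=10: >8, s = (-8)-10 = -18

-18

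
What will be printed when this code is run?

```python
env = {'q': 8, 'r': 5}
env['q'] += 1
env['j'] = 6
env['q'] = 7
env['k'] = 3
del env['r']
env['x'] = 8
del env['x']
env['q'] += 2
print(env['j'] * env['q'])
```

env['q'] = 8+1 = 9 → {'q': 9, 'r': 5}
env['j'] = 6 → {'q': 9, 'r': 5, 'j': 6}
env['q'] = 7 → {'q': 7, 'r': 5, 'j': 6}
env['k'] = 3 → {'q': 7, 'r': 5, 'j': 6, 'k': 3}
del 'r' → {'q': 7, 'j': 6, 'k': 3}
env['x'] = 8 → {'q': 7, 'j': 6, 'k': 3, 'x': 8}
del 'x' → {'q': 7, 'j': 6, 'k': 3}
env['q'] = 7+2 = 9 → {'q': 9, 'j': 6, 'k': 3}
env['j']*env['q'] = 6*9 = 54

54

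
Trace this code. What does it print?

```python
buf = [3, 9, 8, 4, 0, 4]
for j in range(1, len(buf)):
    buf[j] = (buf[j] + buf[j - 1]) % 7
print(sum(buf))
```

20

j=1: buf[1] = (9+3)%7 = 5 → [3, 5, 8, 4, 0, 4]
j=2: buf[2] = (8+5)%7 = 6 → [3, 5, 6, 4, 0, 4]
j=3: buf[3] = (4+6)%7 = 3 → [3, 5, 6, 3, 0, 4]
j=4: buf[4] = (0+3)%7 = 3 → [3, 5, 6, 3, 3, 4]
j=5: buf[5] = (4+3)%7 = 0 → [3, 5, 6, 3, 3, 0]
sum = 20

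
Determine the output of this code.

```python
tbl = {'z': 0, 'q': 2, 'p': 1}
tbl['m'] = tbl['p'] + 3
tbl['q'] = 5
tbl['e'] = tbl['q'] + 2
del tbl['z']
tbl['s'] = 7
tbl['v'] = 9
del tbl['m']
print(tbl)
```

{'q': 5, 'p': 1, 'e': 7, 's': 7, 'v': 9}

tbl['m'] = tbl['p']+3 = 4 → {'z': 0, 'q': 2, 'p': 1, 'm': 4}
tbl['q'] = 5 → {'z': 0, 'q': 5, 'p': 1, 'm': 4}
tbl['e'] = tbl['q']+2 = 7 → {'z': 0, 'q': 5, 'p': 1, 'm': 4, 'e': 7}
del 'z' → {'q': 5, 'p': 1, 'm': 4, 'e': 7}
tbl['s'] = 7 → {'q': 5, 'p': 1, 'm': 4, 'e': 7, 's': 7}
tbl['v'] = 9 → {'q': 5, 'p': 1, 'm': 4, 'e': 7, 's': 7, 'v': 9}
del 'm' → {'q': 5, 'p': 1, 'e': 7, 's': 7, 'v': 9}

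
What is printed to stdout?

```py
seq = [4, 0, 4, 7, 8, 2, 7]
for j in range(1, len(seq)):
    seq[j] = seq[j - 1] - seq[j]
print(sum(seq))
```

-55

j=1: seq[1] = 4-0 = 4 → [4, 4, 4, 7, 8, 2, 7]
j=2: seq[2] = 4-4 = 0 → [4, 4, 0, 7, 8, 2, 7]
j=3: seq[3] = 0-7 = -7 → [4, 4, 0, -7, 8, 2, 7]
j=4: seq[4] = (-7)-8 = -15 → [4, 4, 0, -7, -15, 2, 7]
j=5: seq[5] = (-15)-2 = -17 → [4, 4, 0, -7, -15, -17, 7]
j=6: seq[6] = (-17)-7 = -24 → [4, 4, 0, -7, -15, -17, -24]
sum = -55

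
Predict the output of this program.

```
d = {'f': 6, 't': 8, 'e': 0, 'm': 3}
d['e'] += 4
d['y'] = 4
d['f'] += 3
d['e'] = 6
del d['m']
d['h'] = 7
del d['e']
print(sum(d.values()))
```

d['e'] = 0+4 = 4 → {'f': 6, 't': 8, 'e': 4, 'm': 3}
d['y'] = 4 → {'f': 6, 't': 8, 'e': 4, 'm': 3, 'y': 4}
d['f'] = 6+3 = 9 → {'f': 9, 't': 8, 'e': 4, 'm': 3, 'y': 4}
d['e'] = 6 → {'f': 9, 't': 8, 'e': 6, 'm': 3, 'y': 4}
del 'm' → {'f': 9, 't': 8, 'e': 6, 'y': 4}
d['h'] = 7 → {'f': 9, 't': 8, 'e': 6, 'y': 4, 'h': 7}
del 'e' → {'f': 9, 't': 8, 'y': 4, 'h': 7}
sum of values = 28

28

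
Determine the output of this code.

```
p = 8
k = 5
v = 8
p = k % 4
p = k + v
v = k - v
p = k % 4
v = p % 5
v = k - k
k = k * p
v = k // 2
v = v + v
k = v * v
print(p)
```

p = 5%4 = 1
p = 5+8 = 13
v = 5-8 = -3
p = 5%4 = 1
v = 1%5 = 1
v = 5-5 = 0
k = 5*1 = 5
v = 5//2 = 2
v = 2+2 = 4
k = 4*4 = 16

1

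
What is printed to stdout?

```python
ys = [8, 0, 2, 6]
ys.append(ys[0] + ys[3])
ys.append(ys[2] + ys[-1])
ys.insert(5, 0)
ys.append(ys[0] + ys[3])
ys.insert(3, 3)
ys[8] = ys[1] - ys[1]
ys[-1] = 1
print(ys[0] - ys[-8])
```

append ys[0]+ys[3] = 8+6 = 14 → [8, 0, 2, 6, 14]
append ys[2]+ys[-1] = 2+14 = 16 → [8, 0, 2, 6, 14, 16]
insert 0 at 5 → [8, 0, 2, 6, 14, 0, 16]
append ys[0]+ys[3] = 8+6 = 14 → [8, 0, 2, 6, 14, 0, 16, 14]
insert 3 at 3 → [8, 0, 2, 3, 6, 14, 0, 16, 14]
ys[8] = ys[1]-ys[1] = 0-0 = 0 → [8, 0, 2, 3, 6, 14, 0, 16, 0]
ys[-1] = 1 → [8, 0, 2, 3, 6, 14, 0, 16, 1]
ys[0]-ys[-8] = 8-0 = 8

8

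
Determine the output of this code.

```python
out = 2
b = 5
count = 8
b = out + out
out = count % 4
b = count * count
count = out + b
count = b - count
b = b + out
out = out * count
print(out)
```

b = 2+2 = 4
out = 8%4 = 0
b = 8*8 = 64
count = 0+64 = 64
count = 64-64 = 0
b = 64+0 = 64
out = 0*0 = 0

0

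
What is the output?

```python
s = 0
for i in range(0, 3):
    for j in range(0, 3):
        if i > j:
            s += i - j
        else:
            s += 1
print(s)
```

10

i=0,j=0: not 0>0, s = 0+1 = 1
i=0,j=1: not 0>1, s = 1+1 = 2
i=0,j=2: not 0>2, s = 2+1 = 3
i=1,j=0: 1>0, s = 3+1 = 4
i=1,j=1: not 1>1, s = 4+1 = 5
i=1,j=2: not 1>2, s = 5+1 = 6
i=2,j=0: 2>0, s = 6+2 = 8
i=2,j=1: 2>1, s = 8+1 = 9
i=2,j=2: not 2>2, s = 9+1 = 10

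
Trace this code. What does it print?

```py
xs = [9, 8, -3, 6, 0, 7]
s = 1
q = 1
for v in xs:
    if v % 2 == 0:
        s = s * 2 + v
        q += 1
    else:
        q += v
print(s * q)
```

884

v=9: not even; q=10
v=8: even, s = 1*2+8 = 10; q=11
v=-3: not even; q=8
v=6: even, s = 10*2+6 = 26; q=9
v=0: even, s = 26*2+0 = 52; q=10
v=7: not even; q=17
s*q = 52*17 = 884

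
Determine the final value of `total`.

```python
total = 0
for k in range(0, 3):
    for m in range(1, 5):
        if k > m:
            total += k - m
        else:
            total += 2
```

23

k=0,m=1: not 0>1, total = 0+2 = 2
k=0,m=2: not 0>2, total = 2+2 = 4
k=0,m=3: not 0>3, total = 4+2 = 6
k=0,m=4: not 0>4, total = 6+2 = 8
k=1,m=1: not 1>1, total = 8+2 = 10
k=1,m=2: not 1>2, total = 10+2 = 12
k=1,m=3: not 1>3, total = 12+2 = 14
k=1,m=4: not 1>4, total = 14+2 = 16
k=2,m=1: 2>1, total = 16+1 = 17
k=2,m=2: not 2>2, total = 17+2 = 19
k=2,m=3: not 2>3, total = 19+2 = 21
k=2,m=4: not 2>4, total = 21+2 = 23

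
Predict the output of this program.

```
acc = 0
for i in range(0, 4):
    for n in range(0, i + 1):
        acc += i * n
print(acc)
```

25

i=0,n=0: acc = 0+0 = 0
i=1,n=0: acc = 0+0 = 0
i=1,n=1: acc = 0+1 = 1
i=2,n=0: acc = 1+0 = 1
i=2,n=1: acc = 1+2 = 3
i=2,n=2: acc = 3+4 = 7
i=3,n=0: acc = 7+0 = 7
i=3,n=1: acc = 7+3 = 10
i=3,n=2: acc = 10+6 = 16
i=3,n=3: acc = 16+9 = 25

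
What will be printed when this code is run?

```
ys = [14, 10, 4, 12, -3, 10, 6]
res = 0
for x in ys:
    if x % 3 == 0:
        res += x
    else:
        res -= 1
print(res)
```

11

x=14: not %3==0, res = 0-1 = -1
x=10: not %3==0, res = (-1)-1 = -2
x=4: not %3==0, res = (-2)-1 = -3
x=12: %3==0, res = (-3)+12 = 9
x=-3: %3==0, res = 9+(-3) = 6
x=10: not %3==0, res = 6-1 = 5
x=6: %3==0, res = 5+6 = 11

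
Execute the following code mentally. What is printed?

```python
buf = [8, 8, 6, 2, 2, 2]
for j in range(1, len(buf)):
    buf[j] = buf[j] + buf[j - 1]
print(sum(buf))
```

124

j=1: buf[1] = 8+8 = 16 → [8, 16, 6, 2, 2, 2]
j=2: buf[2] = 6+16 = 22 → [8, 16, 22, 2, 2, 2]
j=3: buf[3] = 2+22 = 24 → [8, 16, 22, 24, 2, 2]
j=4: buf[4] = 2+24 = 26 → [8, 16, 22, 24, 26, 2]
j=5: buf[5] = 2+26 = 28 → [8, 16, 22, 24, 26, 28]
sum = 124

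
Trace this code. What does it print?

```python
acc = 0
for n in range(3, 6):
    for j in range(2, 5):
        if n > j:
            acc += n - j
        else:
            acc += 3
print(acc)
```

19

n=3,j=2: 3>2, acc = 0+1 = 1
n=3,j=3: not 3>3, acc = 1+3 = 4
n=3,j=4: not 3>4, acc = 4+3 = 7
n=4,j=2: 4>2, acc = 7+2 = 9
n=4,j=3: 4>3, acc = 9+1 = 10
n=4,j=4: not 4>4, acc = 10+3 = 13
n=5,j=2: 5>2, acc = 13+3 = 16
n=5,j=3: 5>3, acc = 16+2 = 18
n=5,j=4: 5>4, acc = 18+1 = 19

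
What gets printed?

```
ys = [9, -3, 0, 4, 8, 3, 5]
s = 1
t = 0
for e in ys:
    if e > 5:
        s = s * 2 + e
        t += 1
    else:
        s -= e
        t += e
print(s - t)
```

e=9: >5, s = 1*2+9 = 11; t=1
e=-3: not >5, s = 11-(-3) = 14; t=-2
e=0: not >5, s = 14-0 = 14; t=-2
e=4: not >5, s = 14-4 = 10; t=2
e=8: >5, s = 10*2+8 = 28; t=3
e=3: not >5, s = 28-3 = 25; t=6
e=5: not >5, s = 25-5 = 20; t=11
s-t = 20-11 = 9

9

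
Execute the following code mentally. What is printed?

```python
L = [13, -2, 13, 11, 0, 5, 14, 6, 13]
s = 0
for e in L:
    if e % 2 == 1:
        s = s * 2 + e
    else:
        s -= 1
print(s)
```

e=13: odd, s = 0*2+13 = 13
e=-2: not odd, s = 13-1 = 12
e=13: odd, s = 12*2+13 = 37
e=11: odd, s = 37*2+11 = 85
e=0: not odd, s = 85-1 = 84
e=5: odd, s = 84*2+5 = 173
e=14: not odd, s = 173-1 = 172
e=6: not odd, s = 172-1 = 171
e=13: odd, s = 171*2+13 = 355

355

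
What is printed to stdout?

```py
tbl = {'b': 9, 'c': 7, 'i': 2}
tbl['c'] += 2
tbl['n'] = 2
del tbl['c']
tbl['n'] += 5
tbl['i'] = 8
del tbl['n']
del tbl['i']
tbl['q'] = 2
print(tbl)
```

tbl['c'] = 7+2 = 9 → {'b': 9, 'c': 9, 'i': 2}
tbl['n'] = 2 → {'b': 9, 'c': 9, 'i': 2, 'n': 2}
del 'c' → {'b': 9, 'i': 2, 'n': 2}
tbl['n'] = 2+5 = 7 → {'b': 9, 'i': 2, 'n': 7}
tbl['i'] = 8 → {'b': 9, 'i': 8, 'n': 7}
del 'n' → {'b': 9, 'i': 8}
del 'i' → {'b': 9}
tbl['q'] = 2 → {'b': 9, 'q': 2}

{'b': 9, 'q': 2}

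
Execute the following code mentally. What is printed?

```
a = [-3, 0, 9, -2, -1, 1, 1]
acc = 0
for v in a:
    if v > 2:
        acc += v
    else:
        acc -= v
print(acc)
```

v=-3: not >2, acc = 0-(-3) = 3
v=0: not >2, acc = 3-0 = 3
v=9: >2, acc = 3+9 = 12
v=-2: not >2, acc = 12-(-2) = 14
v=-1: not >2, acc = 14-(-1) = 15
v=1: not >2, acc = 15-1 = 14
v=1: not >2, acc = 14-1 = 13

13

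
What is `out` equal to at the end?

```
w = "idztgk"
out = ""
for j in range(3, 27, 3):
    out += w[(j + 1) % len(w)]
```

'gdgdgdgd'

j=3: add w[4]='g' → 'g'
j=6: add w[1]='d' → 'gd'
j=9: add w[4]='g' → 'gdg'
j=12: add w[1]='d' → 'gdgd'
j=15: add w[4]='g' → 'gdgdg'
j=18: add w[1]='d' → 'gdgdgd'
j=21: add w[4]='g' → 'gdgdgdg'
j=24: add w[1]='d' → 'gdgdgdgd'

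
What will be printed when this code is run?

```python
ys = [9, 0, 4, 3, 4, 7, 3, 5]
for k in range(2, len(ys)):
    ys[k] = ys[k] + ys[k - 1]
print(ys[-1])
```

26

k=2: ys[2] = 4+0 = 4 → [9, 0, 4, 3, 4, 7, 3, 5]
k=3: ys[3] = 3+4 = 7 → [9, 0, 4, 7, 4, 7, 3, 5]
k=4: ys[4] = 4+7 = 11 → [9, 0, 4, 7, 11, 7, 3, 5]
k=5: ys[5] = 7+11 = 18 → [9, 0, 4, 7, 11, 18, 3, 5]
k=6: ys[6] = 3+18 = 21 → [9, 0, 4, 7, 11, 18, 21, 5]
k=7: ys[7] = 5+21 = 26 → [9, 0, 4, 7, 11, 18, 21, 26]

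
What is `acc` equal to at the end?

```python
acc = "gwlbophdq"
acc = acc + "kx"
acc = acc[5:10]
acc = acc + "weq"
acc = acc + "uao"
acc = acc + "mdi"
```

'phdqkwequaomdi'

+ 'kx' → 'gwlbophdqkx'
slice [5:10] → 'phdqk'
+ 'weq' → 'phdqkweq'
+ 'uao' → 'phdqkwequao'
+ 'mdi' → 'phdqkwequaomdi'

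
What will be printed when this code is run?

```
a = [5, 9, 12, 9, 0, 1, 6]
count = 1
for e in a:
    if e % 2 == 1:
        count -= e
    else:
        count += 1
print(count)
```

e=5: odd, count = 1-5 = -4
e=9: odd, count = (-4)-9 = -13
e=12: not odd, count = (-13)+1 = -12
e=9: odd, count = (-12)-9 = -21
e=0: not odd, count = (-21)+1 = -20
e=1: odd, count = (-20)-1 = -21
e=6: not odd, count = (-21)+1 = -20

-20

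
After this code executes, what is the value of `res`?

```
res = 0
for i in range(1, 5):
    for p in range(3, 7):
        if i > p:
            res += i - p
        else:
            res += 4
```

i=1,p=3: not 1>3, res = 0+4 = 4
i=1,p=4: not 1>4, res = 4+4 = 8
i=1,p=5: not 1>5, res = 8+4 = 12
i=1,p=6: not 1>6, res = 12+4 = 16
i=2,p=3: not 2>3, res = 16+4 = 20
i=2,p=4: not 2>4, res = 20+4 = 24
i=2,p=5: not 2>5, res = 24+4 = 28
i=2,p=6: not 2>6, res = 28+4 = 32
i=3,p=3: not 3>3, res = 32+4 = 36
i=3,p=4: not 3>4, res = 36+4 = 40
i=3,p=5: not 3>5, res = 40+4 = 44
i=3,p=6: not 3>6, res = 44+4 = 48
i=4,p=3: 4>3, res = 48+1 = 49
i=4,p=4: not 4>4, res = 49+4 = 53
i=4,p=5: not 4>5, res = 53+4 = 57
i=4,p=6: not 4>6, res = 57+4 = 61

61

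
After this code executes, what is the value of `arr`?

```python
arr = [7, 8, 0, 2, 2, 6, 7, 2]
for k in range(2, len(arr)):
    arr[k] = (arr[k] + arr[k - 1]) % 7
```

[7, 8, 1, 3, 5, 4, 4, 6]

k=2: arr[2] = (0+8)%7 = 1 → [7, 8, 1, 2, 2, 6, 7, 2]
k=3: arr[3] = (2+1)%7 = 3 → [7, 8, 1, 3, 2, 6, 7, 2]
k=4: arr[4] = (2+3)%7 = 5 → [7, 8, 1, 3, 5, 6, 7, 2]
k=5: arr[5] = (6+5)%7 = 4 → [7, 8, 1, 3, 5, 4, 7, 2]
k=6: arr[6] = (7+4)%7 = 4 → [7, 8, 1, 3, 5, 4, 4, 2]
k=7: arr[7] = (2+4)%7 = 6 → [7, 8, 1, 3, 5, 4, 4, 6]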